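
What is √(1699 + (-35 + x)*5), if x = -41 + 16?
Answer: √1399 ≈ 37.403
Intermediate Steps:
x = -25
√(1699 + (-35 + x)*5) = √(1699 + (-35 - 25)*5) = √(1699 - 60*5) = √(1699 - 300) = √1399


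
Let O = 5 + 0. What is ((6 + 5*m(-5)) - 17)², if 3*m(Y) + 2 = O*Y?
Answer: 3136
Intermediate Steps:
O = 5
m(Y) = -⅔ + 5*Y/3 (m(Y) = -⅔ + (5*Y)/3 = -⅔ + 5*Y/3)
((6 + 5*m(-5)) - 17)² = ((6 + 5*(-⅔ + (5/3)*(-5))) - 17)² = ((6 + 5*(-⅔ - 25/3)) - 17)² = ((6 + 5*(-9)) - 17)² = ((6 - 45) - 17)² = (-39 - 17)² = (-56)² = 3136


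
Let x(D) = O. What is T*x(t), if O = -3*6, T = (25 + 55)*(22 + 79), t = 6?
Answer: -145440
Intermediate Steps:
T = 8080 (T = 80*101 = 8080)
O = -18
x(D) = -18
T*x(t) = 8080*(-18) = -145440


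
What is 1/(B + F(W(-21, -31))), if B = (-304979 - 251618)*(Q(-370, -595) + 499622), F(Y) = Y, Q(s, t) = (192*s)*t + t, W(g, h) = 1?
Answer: -1/23804444204718 ≈ -4.2009e-14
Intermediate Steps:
Q(s, t) = t + 192*s*t (Q(s, t) = 192*s*t + t = t + 192*s*t)
B = -23804444204719 (B = (-304979 - 251618)*(-595*(1 + 192*(-370)) + 499622) = -556597*(-595*(1 - 71040) + 499622) = -556597*(-595*(-71039) + 499622) = -556597*(42268205 + 499622) = -556597*42767827 = -23804444204719)
1/(B + F(W(-21, -31))) = 1/(-23804444204719 + 1) = 1/(-23804444204718) = -1/23804444204718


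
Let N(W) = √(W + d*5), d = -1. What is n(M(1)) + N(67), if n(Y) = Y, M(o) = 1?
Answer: 1 + √62 ≈ 8.8740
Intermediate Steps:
N(W) = √(-5 + W) (N(W) = √(W - 1*5) = √(W - 5) = √(-5 + W))
n(M(1)) + N(67) = 1 + √(-5 + 67) = 1 + √62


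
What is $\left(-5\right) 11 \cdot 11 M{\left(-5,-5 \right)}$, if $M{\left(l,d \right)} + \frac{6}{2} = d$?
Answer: $4840$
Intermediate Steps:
$M{\left(l,d \right)} = -3 + d$
$\left(-5\right) 11 \cdot 11 M{\left(-5,-5 \right)} = \left(-5\right) 11 \cdot 11 \left(-3 - 5\right) = \left(-55\right) 11 \left(-8\right) = \left(-605\right) \left(-8\right) = 4840$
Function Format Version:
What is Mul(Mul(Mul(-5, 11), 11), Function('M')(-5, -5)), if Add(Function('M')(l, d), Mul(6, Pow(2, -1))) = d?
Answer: 4840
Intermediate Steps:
Function('M')(l, d) = Add(-3, d)
Mul(Mul(Mul(-5, 11), 11), Function('M')(-5, -5)) = Mul(Mul(Mul(-5, 11), 11), Add(-3, -5)) = Mul(Mul(-55, 11), -8) = Mul(-605, -8) = 4840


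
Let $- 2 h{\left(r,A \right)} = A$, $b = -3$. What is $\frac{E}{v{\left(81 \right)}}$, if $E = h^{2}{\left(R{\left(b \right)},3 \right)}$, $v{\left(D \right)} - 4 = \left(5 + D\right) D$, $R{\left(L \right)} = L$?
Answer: $\frac{9}{27880} \approx 0.00032281$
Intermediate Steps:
$h{\left(r,A \right)} = - \frac{A}{2}$
$v{\left(D \right)} = 4 + D \left(5 + D\right)$ ($v{\left(D \right)} = 4 + \left(5 + D\right) D = 4 + D \left(5 + D\right)$)
$E = \frac{9}{4}$ ($E = \left(\left(- \frac{1}{2}\right) 3\right)^{2} = \left(- \frac{3}{2}\right)^{2} = \frac{9}{4} \approx 2.25$)
$\frac{E}{v{\left(81 \right)}} = \frac{9}{4 \left(4 + 81^{2} + 5 \cdot 81\right)} = \frac{9}{4 \left(4 + 6561 + 405\right)} = \frac{9}{4 \cdot 6970} = \frac{9}{4} \cdot \frac{1}{6970} = \frac{9}{27880}$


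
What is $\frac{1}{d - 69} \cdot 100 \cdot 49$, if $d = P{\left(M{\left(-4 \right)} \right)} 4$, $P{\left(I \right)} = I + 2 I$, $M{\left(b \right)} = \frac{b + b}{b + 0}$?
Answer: $- \frac{980}{9} \approx -108.89$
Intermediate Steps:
$M{\left(b \right)} = 2$ ($M{\left(b \right)} = \frac{2 b}{b} = 2$)
$P{\left(I \right)} = 3 I$
$d = 24$ ($d = 3 \cdot 2 \cdot 4 = 6 \cdot 4 = 24$)
$\frac{1}{d - 69} \cdot 100 \cdot 49 = \frac{1}{24 - 69} \cdot 100 \cdot 49 = \frac{1}{-45} \cdot 100 \cdot 49 = \left(- \frac{1}{45}\right) 100 \cdot 49 = \left(- \frac{20}{9}\right) 49 = - \frac{980}{9}$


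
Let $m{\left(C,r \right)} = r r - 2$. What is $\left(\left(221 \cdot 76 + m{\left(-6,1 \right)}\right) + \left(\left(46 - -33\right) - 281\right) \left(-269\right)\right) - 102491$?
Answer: $-31358$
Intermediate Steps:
$m{\left(C,r \right)} = -2 + r^{2}$ ($m{\left(C,r \right)} = r^{2} - 2 = -2 + r^{2}$)
$\left(\left(221 \cdot 76 + m{\left(-6,1 \right)}\right) + \left(\left(46 - -33\right) - 281\right) \left(-269\right)\right) - 102491 = \left(\left(221 \cdot 76 - \left(2 - 1^{2}\right)\right) + \left(\left(46 - -33\right) - 281\right) \left(-269\right)\right) - 102491 = \left(\left(16796 + \left(-2 + 1\right)\right) + \left(\left(46 + 33\right) - 281\right) \left(-269\right)\right) - 102491 = \left(\left(16796 - 1\right) + \left(79 - 281\right) \left(-269\right)\right) - 102491 = \left(16795 - -54338\right) - 102491 = \left(16795 + 54338\right) - 102491 = 71133 - 102491 = -31358$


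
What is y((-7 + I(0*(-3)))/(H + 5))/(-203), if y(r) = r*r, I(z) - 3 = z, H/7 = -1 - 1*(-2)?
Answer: -1/1827 ≈ -0.00054735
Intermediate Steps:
H = 7 (H = 7*(-1 - 1*(-2)) = 7*(-1 + 2) = 7*1 = 7)
I(z) = 3 + z
y(r) = r**2
y((-7 + I(0*(-3)))/(H + 5))/(-203) = ((-7 + (3 + 0*(-3)))/(7 + 5))**2/(-203) = ((-7 + (3 + 0))/12)**2*(-1/203) = ((-7 + 3)*(1/12))**2*(-1/203) = (-4*1/12)**2*(-1/203) = (-1/3)**2*(-1/203) = (1/9)*(-1/203) = -1/1827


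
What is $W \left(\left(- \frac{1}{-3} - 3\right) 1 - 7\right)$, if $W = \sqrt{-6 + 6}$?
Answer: $0$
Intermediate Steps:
$W = 0$ ($W = \sqrt{0} = 0$)
$W \left(\left(- \frac{1}{-3} - 3\right) 1 - 7\right) = 0 \left(\left(- \frac{1}{-3} - 3\right) 1 - 7\right) = 0 \left(\left(\left(-1\right) \left(- \frac{1}{3}\right) - 3\right) 1 - 7\right) = 0 \left(\left(\frac{1}{3} - 3\right) 1 - 7\right) = 0 \left(\left(- \frac{8}{3}\right) 1 - 7\right) = 0 \left(- \frac{8}{3} - 7\right) = 0 \left(- \frac{29}{3}\right) = 0$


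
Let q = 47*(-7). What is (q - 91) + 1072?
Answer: 652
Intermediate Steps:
q = -329
(q - 91) + 1072 = (-329 - 91) + 1072 = -420 + 1072 = 652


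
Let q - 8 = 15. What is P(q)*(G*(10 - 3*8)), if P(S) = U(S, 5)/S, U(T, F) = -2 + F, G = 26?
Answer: -1092/23 ≈ -47.478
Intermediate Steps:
q = 23 (q = 8 + 15 = 23)
P(S) = 3/S (P(S) = (-2 + 5)/S = 3/S)
P(q)*(G*(10 - 3*8)) = (3/23)*(26*(10 - 3*8)) = (3*(1/23))*(26*(10 - 24)) = 3*(26*(-14))/23 = (3/23)*(-364) = -1092/23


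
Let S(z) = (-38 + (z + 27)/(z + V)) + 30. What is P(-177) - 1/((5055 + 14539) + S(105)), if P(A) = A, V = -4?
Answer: -350162387/1978318 ≈ -177.00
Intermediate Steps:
S(z) = -8 + (27 + z)/(-4 + z) (S(z) = (-38 + (z + 27)/(z - 4)) + 30 = (-38 + (27 + z)/(-4 + z)) + 30 = -8 + (27 + z)/(-4 + z))
P(-177) - 1/((5055 + 14539) + S(105)) = -177 - 1/((5055 + 14539) + (59 - 7*105)/(-4 + 105)) = -177 - 1/(19594 + (59 - 735)/101) = -177 - 1/(19594 + (1/101)*(-676)) = -177 - 1/(19594 - 676/101) = -177 - 1/1978318/101 = -177 - 1*101/1978318 = -177 - 101/1978318 = -350162387/1978318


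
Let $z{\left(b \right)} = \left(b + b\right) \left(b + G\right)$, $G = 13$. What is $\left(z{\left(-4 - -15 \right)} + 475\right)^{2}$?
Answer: $1006009$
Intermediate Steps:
$z{\left(b \right)} = 2 b \left(13 + b\right)$ ($z{\left(b \right)} = \left(b + b\right) \left(b + 13\right) = 2 b \left(13 + b\right)$)
$\left(z{\left(-4 - -15 \right)} + 475\right)^{2} = \left(2 \left(-4 - -15\right) \left(13 - -11\right) + 475\right)^{2} = \left(2 \left(-4 + 15\right) \left(13 + \left(-4 + 15\right)\right) + 475\right)^{2} = \left(2 \cdot 11 \left(13 + 11\right) + 475\right)^{2} = \left(2 \cdot 11 \cdot 24 + 475\right)^{2} = \left(528 + 475\right)^{2} = 1003^{2} = 1006009$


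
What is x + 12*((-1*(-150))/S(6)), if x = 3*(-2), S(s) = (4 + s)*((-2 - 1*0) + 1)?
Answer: -186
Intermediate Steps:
S(s) = -4 - s (S(s) = (4 + s)*((-2 + 0) + 1) = (4 + s)*(-2 + 1) = (4 + s)*(-1) = -4 - s)
x = -6
x + 12*((-1*(-150))/S(6)) = -6 + 12*((-1*(-150))/(-4 - 1*6)) = -6 + 12*(150/(-4 - 6)) = -6 + 12*(150/(-10)) = -6 + 12*(150*(-⅒)) = -6 + 12*(-15) = -6 - 180 = -186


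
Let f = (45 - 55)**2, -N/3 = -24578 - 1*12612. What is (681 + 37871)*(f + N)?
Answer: 4305101840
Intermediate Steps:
N = 111570 (N = -3*(-24578 - 1*12612) = -3*(-24578 - 12612) = -3*(-37190) = 111570)
f = 100 (f = (-10)**2 = 100)
(681 + 37871)*(f + N) = (681 + 37871)*(100 + 111570) = 38552*111670 = 4305101840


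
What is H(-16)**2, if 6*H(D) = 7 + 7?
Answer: 49/9 ≈ 5.4444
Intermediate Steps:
H(D) = 7/3 (H(D) = (7 + 7)/6 = (1/6)*14 = 7/3)
H(-16)**2 = (7/3)**2 = 49/9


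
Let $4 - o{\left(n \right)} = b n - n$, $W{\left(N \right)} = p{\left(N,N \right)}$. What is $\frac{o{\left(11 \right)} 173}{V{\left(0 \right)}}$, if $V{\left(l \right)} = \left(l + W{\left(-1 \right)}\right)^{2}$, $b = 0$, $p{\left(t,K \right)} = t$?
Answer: $2595$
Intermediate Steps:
$W{\left(N \right)} = N$
$V{\left(l \right)} = \left(-1 + l\right)^{2}$ ($V{\left(l \right)} = \left(l - 1\right)^{2} = \left(-1 + l\right)^{2}$)
$o{\left(n \right)} = 4 + n$ ($o{\left(n \right)} = 4 - \left(0 n - n\right) = 4 - \left(0 - n\right) = 4 - - n = 4 + n$)
$\frac{o{\left(11 \right)} 173}{V{\left(0 \right)}} = \frac{\left(4 + 11\right) 173}{\left(-1 + 0\right)^{2}} = \frac{15 \cdot 173}{\left(-1\right)^{2}} = \frac{2595}{1} = 2595 \cdot 1 = 2595$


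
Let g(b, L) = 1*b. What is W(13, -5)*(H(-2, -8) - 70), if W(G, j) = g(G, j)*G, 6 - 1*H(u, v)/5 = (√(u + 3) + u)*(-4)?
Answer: -10140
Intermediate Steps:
g(b, L) = b
H(u, v) = 30 + 20*u + 20*√(3 + u) (H(u, v) = 30 - 5*(√(u + 3) + u)*(-4) = 30 - 5*(√(3 + u) + u)*(-4) = 30 - 5*(u + √(3 + u))*(-4) = 30 - 5*(-4*u - 4*√(3 + u)) = 30 + (20*u + 20*√(3 + u)) = 30 + 20*u + 20*√(3 + u))
W(G, j) = G² (W(G, j) = G*G = G²)
W(13, -5)*(H(-2, -8) - 70) = 13²*((30 + 20*(-2) + 20*√(3 - 2)) - 70) = 169*((30 - 40 + 20*√1) - 70) = 169*((30 - 40 + 20*1) - 70) = 169*((30 - 40 + 20) - 70) = 169*(10 - 70) = 169*(-60) = -10140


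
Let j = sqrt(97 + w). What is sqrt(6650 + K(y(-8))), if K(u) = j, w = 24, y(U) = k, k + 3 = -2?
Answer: sqrt(6661) ≈ 81.615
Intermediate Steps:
k = -5 (k = -3 - 2 = -5)
y(U) = -5
j = 11 (j = sqrt(97 + 24) = sqrt(121) = 11)
K(u) = 11
sqrt(6650 + K(y(-8))) = sqrt(6650 + 11) = sqrt(6661)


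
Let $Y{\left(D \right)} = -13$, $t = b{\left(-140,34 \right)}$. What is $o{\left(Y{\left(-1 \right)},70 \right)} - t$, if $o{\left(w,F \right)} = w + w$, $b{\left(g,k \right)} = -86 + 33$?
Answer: $27$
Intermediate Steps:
$b{\left(g,k \right)} = -53$
$t = -53$
$o{\left(w,F \right)} = 2 w$
$o{\left(Y{\left(-1 \right)},70 \right)} - t = 2 \left(-13\right) - -53 = -26 + 53 = 27$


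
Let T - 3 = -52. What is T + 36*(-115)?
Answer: -4189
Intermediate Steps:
T = -49 (T = 3 - 52 = -49)
T + 36*(-115) = -49 + 36*(-115) = -49 - 4140 = -4189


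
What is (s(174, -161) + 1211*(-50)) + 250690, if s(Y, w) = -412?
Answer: 189728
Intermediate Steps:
(s(174, -161) + 1211*(-50)) + 250690 = (-412 + 1211*(-50)) + 250690 = (-412 - 60550) + 250690 = -60962 + 250690 = 189728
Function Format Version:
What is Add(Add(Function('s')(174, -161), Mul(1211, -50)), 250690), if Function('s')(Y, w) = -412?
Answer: 189728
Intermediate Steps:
Add(Add(Function('s')(174, -161), Mul(1211, -50)), 250690) = Add(Add(-412, Mul(1211, -50)), 250690) = Add(Add(-412, -60550), 250690) = Add(-60962, 250690) = 189728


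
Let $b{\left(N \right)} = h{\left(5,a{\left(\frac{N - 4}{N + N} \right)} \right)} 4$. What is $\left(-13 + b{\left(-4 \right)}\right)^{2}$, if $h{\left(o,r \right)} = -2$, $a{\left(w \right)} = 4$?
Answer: $441$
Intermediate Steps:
$b{\left(N \right)} = -8$ ($b{\left(N \right)} = \left(-2\right) 4 = -8$)
$\left(-13 + b{\left(-4 \right)}\right)^{2} = \left(-13 - 8\right)^{2} = \left(-21\right)^{2} = 441$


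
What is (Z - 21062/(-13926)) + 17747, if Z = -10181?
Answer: 52692589/6963 ≈ 7567.5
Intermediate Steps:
(Z - 21062/(-13926)) + 17747 = (-10181 - 21062/(-13926)) + 17747 = (-10181 - 21062*(-1/13926)) + 17747 = (-10181 + 10531/6963) + 17747 = -70879772/6963 + 17747 = 52692589/6963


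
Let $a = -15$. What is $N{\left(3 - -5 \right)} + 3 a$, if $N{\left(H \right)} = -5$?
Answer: $-50$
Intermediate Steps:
$N{\left(3 - -5 \right)} + 3 a = -5 + 3 \left(-15\right) = -5 - 45 = -50$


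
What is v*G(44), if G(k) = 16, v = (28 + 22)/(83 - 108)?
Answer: -32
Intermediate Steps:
v = -2 (v = 50/(-25) = 50*(-1/25) = -2)
v*G(44) = -2*16 = -32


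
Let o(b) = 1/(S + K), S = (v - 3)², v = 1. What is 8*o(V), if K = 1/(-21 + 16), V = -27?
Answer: 40/19 ≈ 2.1053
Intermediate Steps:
S = 4 (S = (1 - 3)² = (-2)² = 4)
K = -⅕ (K = 1/(-5) = -⅕ ≈ -0.20000)
o(b) = 5/19 (o(b) = 1/(4 - ⅕) = 1/(19/5) = 5/19)
8*o(V) = 8*(5/19) = 40/19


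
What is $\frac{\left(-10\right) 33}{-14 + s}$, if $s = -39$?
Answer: $\frac{330}{53} \approx 6.2264$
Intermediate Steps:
$\frac{\left(-10\right) 33}{-14 + s} = \frac{\left(-10\right) 33}{-14 - 39} = - \frac{330}{-53} = \left(-330\right) \left(- \frac{1}{53}\right) = \frac{330}{53}$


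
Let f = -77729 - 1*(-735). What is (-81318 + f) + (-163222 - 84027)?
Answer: -405561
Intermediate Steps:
f = -76994 (f = -77729 + 735 = -76994)
(-81318 + f) + (-163222 - 84027) = (-81318 - 76994) + (-163222 - 84027) = -158312 - 247249 = -405561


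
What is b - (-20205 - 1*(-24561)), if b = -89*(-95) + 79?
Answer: 4178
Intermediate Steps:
b = 8534 (b = 8455 + 79 = 8534)
b - (-20205 - 1*(-24561)) = 8534 - (-20205 - 1*(-24561)) = 8534 - (-20205 + 24561) = 8534 - 1*4356 = 8534 - 4356 = 4178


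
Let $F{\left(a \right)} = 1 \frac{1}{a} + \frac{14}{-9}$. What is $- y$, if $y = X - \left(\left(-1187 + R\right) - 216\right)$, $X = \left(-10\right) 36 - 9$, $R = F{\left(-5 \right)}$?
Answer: $- \frac{46609}{45} \approx -1035.8$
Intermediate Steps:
$F{\left(a \right)} = - \frac{14}{9} + \frac{1}{a}$ ($F{\left(a \right)} = \frac{1}{a} + 14 \left(- \frac{1}{9}\right) = \frac{1}{a} - \frac{14}{9} = - \frac{14}{9} + \frac{1}{a}$)
$R = - \frac{79}{45}$ ($R = - \frac{14}{9} + \frac{1}{-5} = - \frac{14}{9} - \frac{1}{5} = - \frac{79}{45} \approx -1.7556$)
$X = -369$ ($X = -360 - 9 = -369$)
$y = \frac{46609}{45}$ ($y = -369 - \left(\left(-1187 - \frac{79}{45}\right) - 216\right) = -369 - \left(- \frac{53494}{45} - 216\right) = -369 - - \frac{63214}{45} = -369 + \frac{63214}{45} = \frac{46609}{45} \approx 1035.8$)
$- y = \left(-1\right) \frac{46609}{45} = - \frac{46609}{45}$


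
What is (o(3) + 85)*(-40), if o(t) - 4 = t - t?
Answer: -3560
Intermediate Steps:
o(t) = 4 (o(t) = 4 + (t - t) = 4 + 0 = 4)
(o(3) + 85)*(-40) = (4 + 85)*(-40) = 89*(-40) = -3560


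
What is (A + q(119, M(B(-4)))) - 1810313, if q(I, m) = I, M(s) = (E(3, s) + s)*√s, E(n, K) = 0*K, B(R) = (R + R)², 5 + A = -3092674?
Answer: -4902873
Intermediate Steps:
A = -3092679 (A = -5 - 3092674 = -3092679)
B(R) = 4*R² (B(R) = (2*R)² = 4*R²)
E(n, K) = 0
M(s) = s^(3/2) (M(s) = (0 + s)*√s = s*√s = s^(3/2))
(A + q(119, M(B(-4)))) - 1810313 = (-3092679 + 119) - 1810313 = -3092560 - 1810313 = -4902873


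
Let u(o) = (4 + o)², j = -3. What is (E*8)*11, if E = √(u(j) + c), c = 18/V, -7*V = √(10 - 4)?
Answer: 88*√(1 - 21*√6) ≈ 624.98*I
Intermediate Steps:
V = -√6/7 (V = -√(10 - 4)/7 = -√6/7 ≈ -0.34993)
c = -21*√6 (c = 18/((-√6/7)) = 18*(-7*√6/6) = -21*√6 ≈ -51.439)
E = √(1 - 21*√6) (E = √((4 - 3)² - 21*√6) = √(1² - 21*√6) = √(1 - 21*√6) ≈ 7.1021*I)
(E*8)*11 = (√(1 - 21*√6)*8)*11 = (8*√(1 - 21*√6))*11 = 88*√(1 - 21*√6)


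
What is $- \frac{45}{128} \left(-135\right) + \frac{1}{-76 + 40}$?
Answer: $\frac{54643}{1152} \approx 47.433$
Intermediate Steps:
$- \frac{45}{128} \left(-135\right) + \frac{1}{-76 + 40} = \left(-45\right) \frac{1}{128} \left(-135\right) + \frac{1}{-36} = \left(- \frac{45}{128}\right) \left(-135\right) - \frac{1}{36} = \frac{6075}{128} - \frac{1}{36} = \frac{54643}{1152}$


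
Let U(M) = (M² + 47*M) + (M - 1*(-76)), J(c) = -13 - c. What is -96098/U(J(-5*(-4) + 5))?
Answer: 48049/152 ≈ 316.11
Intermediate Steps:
U(M) = 76 + M² + 48*M (U(M) = (M² + 47*M) + (M + 76) = (M² + 47*M) + (76 + M) = 76 + M² + 48*M)
-96098/U(J(-5*(-4) + 5)) = -96098/(76 + (-13 - (-5*(-4) + 5))² + 48*(-13 - (-5*(-4) + 5))) = -96098/(76 + (-13 - (20 + 5))² + 48*(-13 - (20 + 5))) = -96098/(76 + (-13 - 1*25)² + 48*(-13 - 1*25)) = -96098/(76 + (-13 - 25)² + 48*(-13 - 25)) = -96098/(76 + (-38)² + 48*(-38)) = -96098/(76 + 1444 - 1824) = -96098/(-304) = -96098*(-1/304) = 48049/152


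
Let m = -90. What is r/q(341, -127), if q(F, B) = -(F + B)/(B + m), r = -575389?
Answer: -124859413/214 ≈ -5.8346e+5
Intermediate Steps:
q(F, B) = -(B + F)/(-90 + B) (q(F, B) = -(F + B)/(B - 90) = -(B + F)/(-90 + B))
r/q(341, -127) = -575389*(-90 - 127)/(-1*(-127) - 1*341) = -575389*(-217/(127 - 341)) = -575389/((-1/217*(-214))) = -575389/214/217 = -575389*217/214 = -124859413/214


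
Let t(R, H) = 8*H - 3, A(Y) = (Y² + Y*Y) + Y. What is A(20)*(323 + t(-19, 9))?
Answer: 321440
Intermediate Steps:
A(Y) = Y + 2*Y² (A(Y) = (Y² + Y²) + Y = 2*Y² + Y = Y + 2*Y²)
t(R, H) = -3 + 8*H
A(20)*(323 + t(-19, 9)) = (20*(1 + 2*20))*(323 + (-3 + 8*9)) = (20*(1 + 40))*(323 + (-3 + 72)) = (20*41)*(323 + 69) = 820*392 = 321440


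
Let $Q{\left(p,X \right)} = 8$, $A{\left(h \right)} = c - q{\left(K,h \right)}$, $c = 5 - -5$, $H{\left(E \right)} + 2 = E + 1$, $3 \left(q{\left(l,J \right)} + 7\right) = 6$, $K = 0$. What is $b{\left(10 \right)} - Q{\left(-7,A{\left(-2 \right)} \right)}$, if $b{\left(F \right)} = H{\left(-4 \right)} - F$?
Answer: $-23$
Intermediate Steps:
$q{\left(l,J \right)} = -5$ ($q{\left(l,J \right)} = -7 + \frac{1}{3} \cdot 6 = -7 + 2 = -5$)
$H{\left(E \right)} = -1 + E$ ($H{\left(E \right)} = -2 + \left(E + 1\right) = -2 + \left(1 + E\right) = -1 + E$)
$c = 10$ ($c = 5 + 5 = 10$)
$A{\left(h \right)} = 15$ ($A{\left(h \right)} = 10 - -5 = 10 + 5 = 15$)
$b{\left(F \right)} = -5 - F$ ($b{\left(F \right)} = \left(-1 - 4\right) - F = -5 - F$)
$b{\left(10 \right)} - Q{\left(-7,A{\left(-2 \right)} \right)} = \left(-5 - 10\right) - 8 = -15 - 8 = -23$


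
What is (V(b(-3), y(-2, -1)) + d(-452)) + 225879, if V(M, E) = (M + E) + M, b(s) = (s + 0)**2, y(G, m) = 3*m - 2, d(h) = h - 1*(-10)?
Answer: 225450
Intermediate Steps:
d(h) = 10 + h (d(h) = h + 10 = 10 + h)
y(G, m) = -2 + 3*m
b(s) = s**2
V(M, E) = E + 2*M (V(M, E) = (E + M) + M = E + 2*M)
(V(b(-3), y(-2, -1)) + d(-452)) + 225879 = (((-2 + 3*(-1)) + 2*(-3)**2) + (10 - 452)) + 225879 = (((-2 - 3) + 2*9) - 442) + 225879 = ((-5 + 18) - 442) + 225879 = (13 - 442) + 225879 = -429 + 225879 = 225450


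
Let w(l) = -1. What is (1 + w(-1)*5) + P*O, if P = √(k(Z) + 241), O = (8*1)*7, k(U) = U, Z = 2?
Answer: -4 + 504*√3 ≈ 868.95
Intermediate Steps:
O = 56 (O = 8*7 = 56)
P = 9*√3 (P = √(2 + 241) = √243 = 9*√3 ≈ 15.588)
(1 + w(-1)*5) + P*O = (1 - 1*5) + (9*√3)*56 = (1 - 5) + 504*√3 = -4 + 504*√3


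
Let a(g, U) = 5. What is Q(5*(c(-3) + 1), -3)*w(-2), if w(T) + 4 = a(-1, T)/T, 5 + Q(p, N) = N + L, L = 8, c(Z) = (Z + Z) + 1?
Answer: 0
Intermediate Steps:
c(Z) = 1 + 2*Z (c(Z) = 2*Z + 1 = 1 + 2*Z)
Q(p, N) = 3 + N (Q(p, N) = -5 + (N + 8) = -5 + (8 + N) = 3 + N)
w(T) = -4 + 5/T
Q(5*(c(-3) + 1), -3)*w(-2) = (3 - 3)*(-4 + 5/(-2)) = 0*(-4 + 5*(-½)) = 0*(-4 - 5/2) = 0*(-13/2) = 0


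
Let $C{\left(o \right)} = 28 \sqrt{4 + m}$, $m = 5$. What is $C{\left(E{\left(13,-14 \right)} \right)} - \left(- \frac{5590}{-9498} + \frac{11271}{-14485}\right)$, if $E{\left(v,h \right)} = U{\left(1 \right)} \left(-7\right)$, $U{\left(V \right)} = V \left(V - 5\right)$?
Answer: $\frac{5791338664}{68789265} \approx 84.19$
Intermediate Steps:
$U{\left(V \right)} = V \left(-5 + V\right)$
$E{\left(v,h \right)} = 28$ ($E{\left(v,h \right)} = 1 \left(-5 + 1\right) \left(-7\right) = 1 \left(-4\right) \left(-7\right) = \left(-4\right) \left(-7\right) = 28$)
$C{\left(o \right)} = 84$ ($C{\left(o \right)} = 28 \sqrt{4 + 5} = 28 \sqrt{9} = 28 \cdot 3 = 84$)
$C{\left(E{\left(13,-14 \right)} \right)} - \left(- \frac{5590}{-9498} + \frac{11271}{-14485}\right) = 84 - \left(- \frac{5590}{-9498} + \frac{11271}{-14485}\right) = 84 - \left(\left(-5590\right) \left(- \frac{1}{9498}\right) + 11271 \left(- \frac{1}{14485}\right)\right) = 84 - \left(\frac{2795}{4749} - \frac{11271}{14485}\right) = 84 - - \frac{13040404}{68789265} = 84 + \frac{13040404}{68789265} = \frac{5791338664}{68789265}$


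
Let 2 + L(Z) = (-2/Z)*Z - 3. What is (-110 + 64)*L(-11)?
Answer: 322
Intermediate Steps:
L(Z) = -7 (L(Z) = -2 + ((-2/Z)*Z - 3) = -2 + (-2 - 3) = -2 - 5 = -7)
(-110 + 64)*L(-11) = (-110 + 64)*(-7) = -46*(-7) = 322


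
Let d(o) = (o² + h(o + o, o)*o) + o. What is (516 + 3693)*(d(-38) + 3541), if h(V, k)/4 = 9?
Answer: 15064011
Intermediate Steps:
h(V, k) = 36 (h(V, k) = 4*9 = 36)
d(o) = o² + 37*o (d(o) = (o² + 36*o) + o = o² + 37*o)
(516 + 3693)*(d(-38) + 3541) = (516 + 3693)*(-38*(37 - 38) + 3541) = 4209*(-38*(-1) + 3541) = 4209*(38 + 3541) = 4209*3579 = 15064011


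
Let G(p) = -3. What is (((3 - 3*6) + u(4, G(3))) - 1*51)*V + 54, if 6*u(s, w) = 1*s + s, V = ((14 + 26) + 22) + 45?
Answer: -20596/3 ≈ -6865.3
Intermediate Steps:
V = 107 (V = (40 + 22) + 45 = 62 + 45 = 107)
u(s, w) = s/3 (u(s, w) = (1*s + s)/6 = (s + s)/6 = (2*s)/6 = s/3)
(((3 - 3*6) + u(4, G(3))) - 1*51)*V + 54 = (((3 - 3*6) + (⅓)*4) - 1*51)*107 + 54 = (((3 - 18) + 4/3) - 51)*107 + 54 = ((-15 + 4/3) - 51)*107 + 54 = (-41/3 - 51)*107 + 54 = -194/3*107 + 54 = -20758/3 + 54 = -20596/3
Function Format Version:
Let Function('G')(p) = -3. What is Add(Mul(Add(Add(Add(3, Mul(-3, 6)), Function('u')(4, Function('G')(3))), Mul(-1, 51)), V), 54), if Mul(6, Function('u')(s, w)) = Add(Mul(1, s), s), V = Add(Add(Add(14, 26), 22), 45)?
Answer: Rational(-20596, 3) ≈ -6865.3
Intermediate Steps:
V = 107 (V = Add(Add(40, 22), 45) = Add(62, 45) = 107)
Function('u')(s, w) = Mul(Rational(1, 3), s) (Function('u')(s, w) = Mul(Rational(1, 6), Add(Mul(1, s), s)) = Mul(Rational(1, 6), Add(s, s)) = Mul(Rational(1, 6), Mul(2, s)) = Mul(Rational(1, 3), s))
Add(Mul(Add(Add(Add(3, Mul(-3, 6)), Function('u')(4, Function('G')(3))), Mul(-1, 51)), V), 54) = Add(Mul(Add(Add(Add(3, Mul(-3, 6)), Mul(Rational(1, 3), 4)), Mul(-1, 51)), 107), 54) = Add(Mul(Add(Add(Add(3, -18), Rational(4, 3)), -51), 107), 54) = Add(Mul(Add(Add(-15, Rational(4, 3)), -51), 107), 54) = Add(Mul(Add(Rational(-41, 3), -51), 107), 54) = Add(Mul(Rational(-194, 3), 107), 54) = Add(Rational(-20758, 3), 54) = Rational(-20596, 3)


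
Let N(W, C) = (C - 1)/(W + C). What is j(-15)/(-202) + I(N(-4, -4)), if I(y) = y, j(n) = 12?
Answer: 457/808 ≈ 0.56559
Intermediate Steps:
N(W, C) = (-1 + C)/(C + W)
j(-15)/(-202) + I(N(-4, -4)) = 12/(-202) + (-1 - 4)/(-4 - 4) = 12*(-1/202) - 5/(-8) = -6/101 - 1/8*(-5) = -6/101 + 5/8 = 457/808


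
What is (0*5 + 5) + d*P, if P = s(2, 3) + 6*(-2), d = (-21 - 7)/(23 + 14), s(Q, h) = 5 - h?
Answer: 465/37 ≈ 12.568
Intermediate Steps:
d = -28/37 ≈ -0.75676
P = -10 (P = (5 - 1*3) + 6*(-2) = (5 - 3) - 12 = 2 - 12 = -10)
(0*5 + 5) + d*P = (0*5 + 5) - 28/37*(-10) = (0 + 5) + 280/37 = 5 + 280/37 = 465/37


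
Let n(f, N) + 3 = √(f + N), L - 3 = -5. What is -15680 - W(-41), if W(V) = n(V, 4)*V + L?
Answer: -15801 + 41*I*√37 ≈ -15801.0 + 249.39*I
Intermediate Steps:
L = -2 (L = 3 - 5 = -2)
n(f, N) = -3 + √(N + f) (n(f, N) = -3 + √(f + N) = -3 + √(N + f))
W(V) = -2 + V*(-3 + √(4 + V)) (W(V) = (-3 + √(4 + V))*V - 2 = V*(-3 + √(4 + V)) - 2 = -2 + V*(-3 + √(4 + V)))
-15680 - W(-41) = -15680 - (-2 - 41*(-3 + √(4 - 41))) = -15680 - (-2 - 41*(-3 + √(-37))) = -15680 - (-2 - 41*(-3 + I*√37)) = -15680 - (-2 + (123 - 41*I*√37)) = -15680 - (121 - 41*I*√37) = -15680 + (-121 + 41*I*√37) = -15801 + 41*I*√37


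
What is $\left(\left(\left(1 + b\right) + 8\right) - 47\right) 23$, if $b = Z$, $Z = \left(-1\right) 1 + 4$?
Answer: $-805$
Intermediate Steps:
$Z = 3$ ($Z = -1 + 4 = 3$)
$b = 3$
$\left(\left(\left(1 + b\right) + 8\right) - 47\right) 23 = \left(\left(\left(1 + 3\right) + 8\right) - 47\right) 23 = \left(\left(4 + 8\right) - 47\right) 23 = \left(12 - 47\right) 23 = \left(-35\right) 23 = -805$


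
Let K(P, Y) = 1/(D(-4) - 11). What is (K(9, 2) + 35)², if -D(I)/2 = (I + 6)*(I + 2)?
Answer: 10816/9 ≈ 1201.8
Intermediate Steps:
D(I) = -2*(2 + I)*(6 + I) (D(I) = -2*(I + 6)*(I + 2) = -2*(6 + I)*(2 + I) = -2*(2 + I)*(6 + I))
K(P, Y) = -⅓ (K(P, Y) = 1/((-24 - 16*(-4) - 2*(-4)²) - 11) = 1/((-24 + 64 - 2*16) - 11) = 1/((-24 + 64 - 32) - 11) = 1/(8 - 11) = 1/(-3) = -⅓)
(K(9, 2) + 35)² = (-⅓ + 35)² = (104/3)² = 10816/9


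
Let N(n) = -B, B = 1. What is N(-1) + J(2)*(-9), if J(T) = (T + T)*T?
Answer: -73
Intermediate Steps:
J(T) = 2*T**2 (J(T) = (2*T)*T = 2*T**2)
N(n) = -1 (N(n) = -1*1 = -1)
N(-1) + J(2)*(-9) = -1 + (2*2**2)*(-9) = -1 + (2*4)*(-9) = -1 + 8*(-9) = -1 - 72 = -73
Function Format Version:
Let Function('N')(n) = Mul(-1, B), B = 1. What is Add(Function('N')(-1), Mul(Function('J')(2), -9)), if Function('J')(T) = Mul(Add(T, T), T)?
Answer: -73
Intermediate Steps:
Function('J')(T) = Mul(2, Pow(T, 2)) (Function('J')(T) = Mul(Mul(2, T), T) = Mul(2, Pow(T, 2)))
Function('N')(n) = -1 (Function('N')(n) = Mul(-1, 1) = -1)
Add(Function('N')(-1), Mul(Function('J')(2), -9)) = Add(-1, Mul(Mul(2, Pow(2, 2)), -9)) = Add(-1, Mul(Mul(2, 4), -9)) = Add(-1, Mul(8, -9)) = Add(-1, -72) = -73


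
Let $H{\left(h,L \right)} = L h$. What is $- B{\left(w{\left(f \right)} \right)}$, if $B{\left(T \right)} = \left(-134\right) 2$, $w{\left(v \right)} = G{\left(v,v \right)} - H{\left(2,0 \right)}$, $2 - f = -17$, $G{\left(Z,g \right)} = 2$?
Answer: $268$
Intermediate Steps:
$f = 19$ ($f = 2 - -17 = 2 + 17 = 19$)
$w{\left(v \right)} = 2$ ($w{\left(v \right)} = 2 - 0 \cdot 2 = 2 - 0 = 2 + 0 = 2$)
$B{\left(T \right)} = -268$
$- B{\left(w{\left(f \right)} \right)} = \left(-1\right) \left(-268\right) = 268$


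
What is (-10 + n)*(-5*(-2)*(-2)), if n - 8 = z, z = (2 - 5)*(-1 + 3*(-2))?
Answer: -380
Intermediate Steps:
z = 21 (z = -3*(-1 - 6) = -3*(-7) = 21)
n = 29 (n = 8 + 21 = 29)
(-10 + n)*(-5*(-2)*(-2)) = (-10 + 29)*(-5*(-2)*(-2)) = 19*(10*(-2)) = 19*(-20) = -380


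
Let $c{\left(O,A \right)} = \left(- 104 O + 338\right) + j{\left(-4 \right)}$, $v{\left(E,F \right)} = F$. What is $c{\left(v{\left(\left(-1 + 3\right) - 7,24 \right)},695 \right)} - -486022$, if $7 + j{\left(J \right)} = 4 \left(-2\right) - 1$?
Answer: $483848$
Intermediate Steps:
$j{\left(J \right)} = -16$ ($j{\left(J \right)} = -7 + \left(4 \left(-2\right) - 1\right) = -7 - 9 = -16$)
$c{\left(O,A \right)} = 322 - 104 O$ ($c{\left(O,A \right)} = \left(- 104 O + 338\right) - 16 = \left(338 - 104 O\right) - 16 = 322 - 104 O$)
$c{\left(v{\left(\left(-1 + 3\right) - 7,24 \right)},695 \right)} - -486022 = \left(322 - 2496\right) - -486022 = \left(322 - 2496\right) + 486022 = -2174 + 486022 = 483848$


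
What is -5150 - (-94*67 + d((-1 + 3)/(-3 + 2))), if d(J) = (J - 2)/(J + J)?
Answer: 1147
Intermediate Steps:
d(J) = (-2 + J)/(2*J) (d(J) = (-2 + J)/((2*J)) = (-2 + J)*(1/(2*J)) = (-2 + J)/(2*J))
-5150 - (-94*67 + d((-1 + 3)/(-3 + 2))) = -5150 - (-94*67 + (-2 + (-1 + 3)/(-3 + 2))/(2*(((-1 + 3)/(-3 + 2))))) = -5150 - (-6298 + (-2 + 2/(-1))/(2*((2/(-1))))) = -5150 - (-6298 + (-2 + 2*(-1))/(2*((2*(-1))))) = -5150 - (-6298 + (1/2)*(-2 - 2)/(-2)) = -5150 - (-6298 + (1/2)*(-1/2)*(-4)) = -5150 - (-6298 + 1) = -5150 - 1*(-6297) = -5150 + 6297 = 1147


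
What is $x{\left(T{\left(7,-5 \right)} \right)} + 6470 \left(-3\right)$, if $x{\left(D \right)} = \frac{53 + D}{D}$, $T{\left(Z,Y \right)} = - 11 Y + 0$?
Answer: $- \frac{1067442}{55} \approx -19408.0$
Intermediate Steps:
$T{\left(Z,Y \right)} = - 11 Y$
$x{\left(D \right)} = \frac{53 + D}{D}$
$x{\left(T{\left(7,-5 \right)} \right)} + 6470 \left(-3\right) = \frac{53 - -55}{\left(-11\right) \left(-5\right)} + 6470 \left(-3\right) = \frac{53 + 55}{55} - 19410 = \frac{1}{55} \cdot 108 - 19410 = \frac{108}{55} - 19410 = - \frac{1067442}{55}$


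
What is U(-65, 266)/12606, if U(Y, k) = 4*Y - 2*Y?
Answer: -65/6303 ≈ -0.010313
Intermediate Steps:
U(Y, k) = 2*Y
U(-65, 266)/12606 = (2*(-65))/12606 = -130*1/12606 = -65/6303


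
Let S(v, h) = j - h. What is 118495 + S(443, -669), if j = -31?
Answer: 119133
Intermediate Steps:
S(v, h) = -31 - h
118495 + S(443, -669) = 118495 + (-31 - 1*(-669)) = 118495 + (-31 + 669) = 118495 + 638 = 119133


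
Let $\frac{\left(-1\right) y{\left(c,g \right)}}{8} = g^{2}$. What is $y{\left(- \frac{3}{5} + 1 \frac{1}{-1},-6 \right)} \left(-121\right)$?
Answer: $34848$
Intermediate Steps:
$y{\left(c,g \right)} = - 8 g^{2}$
$y{\left(- \frac{3}{5} + 1 \frac{1}{-1},-6 \right)} \left(-121\right) = - 8 \left(-6\right)^{2} \left(-121\right) = \left(-8\right) 36 \left(-121\right) = \left(-288\right) \left(-121\right) = 34848$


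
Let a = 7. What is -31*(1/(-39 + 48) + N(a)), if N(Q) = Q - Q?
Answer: -31/9 ≈ -3.4444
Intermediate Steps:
N(Q) = 0
-31*(1/(-39 + 48) + N(a)) = -31*(1/(-39 + 48) + 0) = -31*(1/9 + 0) = -31*(⅑ + 0) = -31*⅑ = -31/9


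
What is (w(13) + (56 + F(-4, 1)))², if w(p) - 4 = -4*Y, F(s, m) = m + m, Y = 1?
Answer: 3364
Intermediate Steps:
F(s, m) = 2*m
w(p) = 0 (w(p) = 4 - 4*1 = 4 - 4 = 0)
(w(13) + (56 + F(-4, 1)))² = (0 + (56 + 2*1))² = (0 + (56 + 2))² = (0 + 58)² = 58² = 3364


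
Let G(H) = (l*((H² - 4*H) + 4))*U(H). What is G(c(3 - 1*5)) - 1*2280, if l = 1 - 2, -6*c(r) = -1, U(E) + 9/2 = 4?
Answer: -164039/72 ≈ -2278.3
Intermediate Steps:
U(E) = -½ (U(E) = -9/2 + 4 = -½)
c(r) = ⅙ (c(r) = -⅙*(-1) = ⅙)
l = -1
G(H) = 2 + H²/2 - 2*H (G(H) = -((H² - 4*H) + 4)*(-½) = -(4 + H² - 4*H)*(-½) = (-4 - H² + 4*H)*(-½) = 2 + H²/2 - 2*H)
G(c(3 - 1*5)) - 1*2280 = (2 + (⅙)²/2 - 2*⅙) - 1*2280 = (2 + (½)*(1/36) - ⅓) - 2280 = (2 + 1/72 - ⅓) - 2280 = 121/72 - 2280 = -164039/72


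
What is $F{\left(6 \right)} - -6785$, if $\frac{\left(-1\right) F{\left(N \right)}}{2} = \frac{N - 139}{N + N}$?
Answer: $\frac{40843}{6} \approx 6807.2$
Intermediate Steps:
$F{\left(N \right)} = - \frac{-139 + N}{N}$ ($F{\left(N \right)} = - 2 \frac{N - 139}{N + N} = - 2 \frac{-139 + N}{2 N} = - \frac{-139 + N}{N}$)
$F{\left(6 \right)} - -6785 = \frac{139 - 6}{6} - -6785 = \frac{139 - 6}{6} + 6785 = \frac{1}{6} \cdot 133 + 6785 = \frac{133}{6} + 6785 = \frac{40843}{6}$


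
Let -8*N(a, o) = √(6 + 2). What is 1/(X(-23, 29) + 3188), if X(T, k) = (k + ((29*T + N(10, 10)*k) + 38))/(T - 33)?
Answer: 80249344/256694722231 - 3248*√2/256694722231 ≈ 0.00031261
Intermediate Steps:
N(a, o) = -√2/4 (N(a, o) = -√(6 + 2)/8 = -√2/4)
X(T, k) = (38 + k + 29*T - k*√2/4)/(-33 + T) (X(T, k) = (k + ((29*T + (-√2/4)*k) + 38))/(T - 33) = (k + ((29*T - k*√2/4) + 38))/(-33 + T) = (k + (38 + 29*T - k*√2/4))/(-33 + T) = (38 + k + 29*T - k*√2/4)/(-33 + T))
1/(X(-23, 29) + 3188) = 1/((38 + 29 + 29*(-23) - ¼*29*√2)/(-33 - 23) + 3188) = 1/((38 + 29 - 667 - 29*√2/4)/(-56) + 3188) = 1/(-(-600 - 29*√2/4)/56 + 3188) = 1/((75/7 + 29*√2/224) + 3188) = 1/(22391/7 + 29*√2/224)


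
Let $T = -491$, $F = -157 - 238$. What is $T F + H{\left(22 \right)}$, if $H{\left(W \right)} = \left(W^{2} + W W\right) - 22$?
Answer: $194891$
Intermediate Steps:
$F = -395$ ($F = -157 - 238 = -395$)
$H{\left(W \right)} = -22 + 2 W^{2}$ ($H{\left(W \right)} = \left(W^{2} + W^{2}\right) - 22 = 2 W^{2} - 22 = -22 + 2 W^{2}$)
$T F + H{\left(22 \right)} = \left(-491\right) \left(-395\right) - \left(22 - 2 \cdot 22^{2}\right) = 193945 + \left(-22 + 2 \cdot 484\right) = 193945 + \left(-22 + 968\right) = 193945 + 946 = 194891$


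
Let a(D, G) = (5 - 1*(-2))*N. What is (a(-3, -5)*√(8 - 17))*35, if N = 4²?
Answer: 11760*I ≈ 11760.0*I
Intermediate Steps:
N = 16
a(D, G) = 112 (a(D, G) = (5 - 1*(-2))*16 = (5 + 2)*16 = 7*16 = 112)
(a(-3, -5)*√(8 - 17))*35 = (112*√(8 - 17))*35 = (112*√(-9))*35 = (112*(3*I))*35 = (336*I)*35 = 11760*I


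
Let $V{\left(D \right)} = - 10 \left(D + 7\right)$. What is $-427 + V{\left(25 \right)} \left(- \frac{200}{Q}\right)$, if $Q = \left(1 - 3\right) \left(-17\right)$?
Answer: $\frac{24741}{17} \approx 1455.4$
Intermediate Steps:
$Q = 34$ ($Q = \left(-2\right) \left(-17\right) = 34$)
$V{\left(D \right)} = -70 - 10 D$ ($V{\left(D \right)} = - 10 \left(7 + D\right) = -70 - 10 D$)
$-427 + V{\left(25 \right)} \left(- \frac{200}{Q}\right) = -427 + \left(-70 - 250\right) \left(- \frac{200}{34}\right) = -427 + \left(-70 - 250\right) \left(\left(-200\right) \frac{1}{34}\right) = -427 - - \frac{32000}{17} = -427 + \frac{32000}{17} = \frac{24741}{17}$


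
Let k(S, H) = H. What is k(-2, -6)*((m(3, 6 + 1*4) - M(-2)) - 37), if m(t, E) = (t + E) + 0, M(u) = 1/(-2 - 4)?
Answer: 143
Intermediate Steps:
M(u) = -⅙ (M(u) = 1/(-6) = -⅙)
m(t, E) = E + t (m(t, E) = (E + t) + 0 = E + t)
k(-2, -6)*((m(3, 6 + 1*4) - M(-2)) - 37) = -6*((((6 + 1*4) + 3) - 1*(-⅙)) - 37) = -6*((((6 + 4) + 3) + ⅙) - 37) = -6*(((10 + 3) + ⅙) - 37) = -6*((13 + ⅙) - 37) = -6*(79/6 - 37) = -6*(-143/6) = 143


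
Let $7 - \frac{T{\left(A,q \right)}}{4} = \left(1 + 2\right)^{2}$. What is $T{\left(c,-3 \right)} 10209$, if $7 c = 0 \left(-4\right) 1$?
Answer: $-81672$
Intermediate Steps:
$c = 0$ ($c = \frac{0 \left(-4\right) 1}{7} = \frac{0 \cdot 1}{7} = \frac{1}{7} \cdot 0 = 0$)
$T{\left(A,q \right)} = -8$ ($T{\left(A,q \right)} = 28 - 4 \left(1 + 2\right)^{2} = 28 - 4 \cdot 3^{2} = 28 - 36 = -8$)
$T{\left(c,-3 \right)} 10209 = \left(-8\right) 10209 = -81672$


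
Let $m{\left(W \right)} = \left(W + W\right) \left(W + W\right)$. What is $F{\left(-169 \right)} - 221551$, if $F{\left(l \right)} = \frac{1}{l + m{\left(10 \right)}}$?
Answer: $- \frac{51178280}{231} \approx -2.2155 \cdot 10^{5}$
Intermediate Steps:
$m{\left(W \right)} = 4 W^{2}$ ($m{\left(W \right)} = 2 W 2 W = 4 W^{2}$)
$F{\left(l \right)} = \frac{1}{400 + l}$ ($F{\left(l \right)} = \frac{1}{l + 4 \cdot 10^{2}} = \frac{1}{l + 4 \cdot 100} = \frac{1}{l + 400} = \frac{1}{400 + l}$)
$F{\left(-169 \right)} - 221551 = \frac{1}{400 - 169} - 221551 = \frac{1}{231} - 221551 = - \frac{51178280}{231}$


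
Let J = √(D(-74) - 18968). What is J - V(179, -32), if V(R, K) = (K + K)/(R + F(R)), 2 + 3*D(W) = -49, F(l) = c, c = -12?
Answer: 64/167 + I*√18985 ≈ 0.38323 + 137.79*I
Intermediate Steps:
F(l) = -12
D(W) = -17 (D(W) = -⅔ + (⅓)*(-49) = -⅔ - 49/3 = -17)
V(R, K) = 2*K/(-12 + R) (V(R, K) = (K + K)/(R - 12) = (2*K)/(-12 + R) = 2*K/(-12 + R))
J = I*√18985 (J = √(-17 - 18968) = √(-18985) = I*√18985 ≈ 137.79*I)
J - V(179, -32) = I*√18985 - 2*(-32)/(-12 + 179) = I*√18985 - 2*(-32)/167 = I*√18985 - 1*(-64/167) = I*√18985 + 64/167 = 64/167 + I*√18985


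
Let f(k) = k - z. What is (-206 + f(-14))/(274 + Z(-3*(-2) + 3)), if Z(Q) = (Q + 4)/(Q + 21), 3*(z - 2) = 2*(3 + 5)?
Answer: -6820/8233 ≈ -0.82837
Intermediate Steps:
z = 22/3 (z = 2 + (2*(3 + 5))/3 = 2 + (2*8)/3 = 2 + (⅓)*16 = 2 + 16/3 = 22/3 ≈ 7.3333)
Z(Q) = (4 + Q)/(21 + Q)
f(k) = -22/3 + k (f(k) = k - 1*22/3 = k - 22/3 = -22/3 + k)
(-206 + f(-14))/(274 + Z(-3*(-2) + 3)) = (-206 + (-22/3 - 14))/(274 + (4 + (-3*(-2) + 3))/(21 + (-3*(-2) + 3))) = (-206 - 64/3)/(274 + (4 + (6 + 3))/(21 + (6 + 3))) = -682/(3*(274 + (4 + 9)/(21 + 9))) = -682/(3*(274 + 13/30)) = -682/(3*8233/30) = -682/3*30/8233 = -6820/8233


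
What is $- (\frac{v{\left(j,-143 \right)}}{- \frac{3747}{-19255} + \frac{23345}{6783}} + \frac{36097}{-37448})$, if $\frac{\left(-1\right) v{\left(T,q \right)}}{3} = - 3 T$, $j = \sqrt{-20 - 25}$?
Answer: $\frac{36097}{37448} - \frac{503768565 i \sqrt{5}}{67846268} \approx 0.96392 - 16.603 i$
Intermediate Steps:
$j = 3 i \sqrt{5}$ ($j = \sqrt{-45} = 3 i \sqrt{5} \approx 6.7082 i$)
$v{\left(T,q \right)} = 9 T$ ($v{\left(T,q \right)} = - 3 \left(- 3 T\right) = 9 T$)
$- (\frac{v{\left(j,-143 \right)}}{- \frac{3747}{-19255} + \frac{23345}{6783}} + \frac{36097}{-37448}) = - (\frac{9 \cdot 3 i \sqrt{5}}{- \frac{3747}{-19255} + \frac{23345}{6783}} + \frac{36097}{-37448}) = - (\frac{27 i \sqrt{5}}{\left(-3747\right) \left(- \frac{1}{19255}\right) + 23345 \cdot \frac{1}{6783}} + 36097 \left(- \frac{1}{37448}\right)) = - (\frac{27 i \sqrt{5}}{\frac{3747}{19255} + \frac{3335}{969}} - \frac{36097}{37448}) = - (\frac{27 i \sqrt{5}}{\frac{67846268}{18658095}} - \frac{36097}{37448}) = - (27 i \sqrt{5} \cdot \frac{18658095}{67846268} - \frac{36097}{37448}) = - (\frac{503768565 i \sqrt{5}}{67846268} - \frac{36097}{37448}) = - (- \frac{36097}{37448} + \frac{503768565 i \sqrt{5}}{67846268}) = \frac{36097}{37448} - \frac{503768565 i \sqrt{5}}{67846268}$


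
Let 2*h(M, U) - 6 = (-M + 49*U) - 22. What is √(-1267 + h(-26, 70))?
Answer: √453 ≈ 21.284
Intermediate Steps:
h(M, U) = -8 - M/2 + 49*U/2 (h(M, U) = 3 + ((-M + 49*U) - 22)/2 = 3 + (-22 - M + 49*U)/2 = 3 + (-11 - M/2 + 49*U/2) = -8 - M/2 + 49*U/2)
√(-1267 + h(-26, 70)) = √(-1267 + (-8 - ½*(-26) + (49/2)*70)) = √(-1267 + (-8 + 13 + 1715)) = √(-1267 + 1720) = √453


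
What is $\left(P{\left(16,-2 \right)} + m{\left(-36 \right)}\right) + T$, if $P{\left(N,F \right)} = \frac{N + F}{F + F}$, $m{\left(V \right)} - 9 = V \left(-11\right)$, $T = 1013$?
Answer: $\frac{2829}{2} \approx 1414.5$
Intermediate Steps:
$m{\left(V \right)} = 9 - 11 V$ ($m{\left(V \right)} = 9 + V \left(-11\right) = 9 - 11 V$)
$P{\left(N,F \right)} = \frac{F + N}{2 F}$
$\left(P{\left(16,-2 \right)} + m{\left(-36 \right)}\right) + T = \left(\frac{-2 + 16}{2 \left(-2\right)} + \left(9 - -396\right)\right) + 1013 = \left(\frac{1}{2} \left(- \frac{1}{2}\right) 14 + \left(9 + 396\right)\right) + 1013 = \left(- \frac{7}{2} + 405\right) + 1013 = \frac{803}{2} + 1013 = \frac{2829}{2}$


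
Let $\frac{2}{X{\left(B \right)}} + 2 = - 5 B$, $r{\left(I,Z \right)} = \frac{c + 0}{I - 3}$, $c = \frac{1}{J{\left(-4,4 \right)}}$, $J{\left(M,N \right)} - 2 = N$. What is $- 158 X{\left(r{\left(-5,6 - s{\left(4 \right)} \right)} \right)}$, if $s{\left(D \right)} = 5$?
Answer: $\frac{15168}{91} \approx 166.68$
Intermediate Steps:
$J{\left(M,N \right)} = 2 + N$
$c = \frac{1}{6}$ ($c = \frac{1}{2 + 4} = \frac{1}{6} \approx 0.16667$)
$r{\left(I,Z \right)} = \frac{1}{6 \left(-3 + I\right)}$ ($r{\left(I,Z \right)} = \frac{\frac{1}{6} + 0}{I - 3} = \frac{1}{6 \left(-3 + I\right)}$)
$X{\left(B \right)} = \frac{2}{-2 - 5 B}$
$- 158 X{\left(r{\left(-5,6 - s{\left(4 \right)} \right)} \right)} = - 158 \left(- \frac{2}{2 + 5 \frac{1}{6 \left(-3 - 5\right)}}\right) = - 158 \left(- \frac{2}{2 + 5 \frac{1}{6 \left(-8\right)}}\right) = - 158 \left(- \frac{2}{2 + 5 \cdot \frac{1}{6} \left(- \frac{1}{8}\right)}\right) = - 158 \left(- \frac{2}{2 + 5 \left(- \frac{1}{48}\right)}\right) = - 158 \left(- \frac{2}{2 - \frac{5}{48}}\right) = - 158 \left(- \frac{2}{\frac{91}{48}}\right) = - 158 \left(\left(-2\right) \frac{48}{91}\right) = \left(-158\right) \left(- \frac{96}{91}\right) = \frac{15168}{91}$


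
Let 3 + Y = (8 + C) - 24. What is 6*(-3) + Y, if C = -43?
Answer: -80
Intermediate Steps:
Y = -62 (Y = -3 + ((8 - 43) - 24) = -3 + (-35 - 24) = -3 - 59 = -62)
6*(-3) + Y = 6*(-3) - 62 = -18 - 62 = -80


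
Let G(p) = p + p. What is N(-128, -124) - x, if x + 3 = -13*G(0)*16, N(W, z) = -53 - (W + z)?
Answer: 202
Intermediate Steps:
G(p) = 2*p
N(W, z) = -53 - W - z (N(W, z) = -53 + (-W - z) = -53 - W - z)
x = -3 (x = -3 - 26*0*16 = -3 - 13*0*16 = -3 + 0*16 = -3 + 0 = -3)
N(-128, -124) - x = (-53 - 1*(-128) - 1*(-124)) - 1*(-3) = (-53 + 128 + 124) + 3 = 199 + 3 = 202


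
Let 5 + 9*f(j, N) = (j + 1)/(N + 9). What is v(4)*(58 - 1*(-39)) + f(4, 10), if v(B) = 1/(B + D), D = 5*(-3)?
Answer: -1953/209 ≈ -9.3445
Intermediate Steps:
f(j, N) = -5/9 + (1 + j)/(9*(9 + N)) (f(j, N) = -5/9 + ((j + 1)/(N + 9))/9 = -5/9 + ((1 + j)/(9 + N))/9 = -5/9 + (1 + j)/(9*(9 + N)))
D = -15
v(B) = 1/(-15 + B) (v(B) = 1/(B - 15) = 1/(-15 + B))
v(4)*(58 - 1*(-39)) + f(4, 10) = (58 - 1*(-39))/(-15 + 4) + (-44 + 4 - 5*10)/(9*(9 + 10)) = (58 + 39)/(-11) + (⅑)*(-44 + 4 - 50)/19 = -1/11*97 + (⅑)*(1/19)*(-90) = -97/11 - 10/19 = -1953/209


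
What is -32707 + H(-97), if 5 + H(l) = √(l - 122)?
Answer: -32712 + I*√219 ≈ -32712.0 + 14.799*I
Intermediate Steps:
H(l) = -5 + √(-122 + l) (H(l) = -5 + √(l - 122) = -5 + √(-122 + l))
-32707 + H(-97) = -32707 + (-5 + √(-122 - 97)) = -32707 + (-5 + √(-219)) = -32707 + (-5 + I*√219) = -32712 + I*√219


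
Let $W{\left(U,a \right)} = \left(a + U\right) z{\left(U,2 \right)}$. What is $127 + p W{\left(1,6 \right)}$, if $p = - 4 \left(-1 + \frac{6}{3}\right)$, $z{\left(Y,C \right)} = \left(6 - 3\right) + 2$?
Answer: $-13$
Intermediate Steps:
$z{\left(Y,C \right)} = 5$ ($z{\left(Y,C \right)} = 3 + 2 = 5$)
$p = -4$ ($p = - 4 \left(-1 + 6 \cdot \frac{1}{3}\right) = - 4 \left(-1 + 2\right) = \left(-4\right) 1 = -4$)
$W{\left(U,a \right)} = 5 U + 5 a$ ($W{\left(U,a \right)} = \left(a + U\right) 5 = \left(U + a\right) 5 = 5 U + 5 a$)
$127 + p W{\left(1,6 \right)} = 127 - 4 \left(5 \cdot 1 + 5 \cdot 6\right) = 127 - 4 \left(5 + 30\right) = 127 - 140 = -13$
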